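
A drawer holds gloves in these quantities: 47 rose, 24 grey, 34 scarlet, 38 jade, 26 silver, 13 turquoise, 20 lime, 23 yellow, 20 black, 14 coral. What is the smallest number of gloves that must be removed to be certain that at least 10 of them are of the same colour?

An adversary could hand out at most 9 gloves per colour: 9 + 9 + 9 + 9 + 9 + 9 + 9 + 9 + 9 + 9 = 90 gloves and still no colour has 10.
By the pigeonhole principle, one more glove lands in a colour already at 9, so 91 draws are enough and 90 are not.

91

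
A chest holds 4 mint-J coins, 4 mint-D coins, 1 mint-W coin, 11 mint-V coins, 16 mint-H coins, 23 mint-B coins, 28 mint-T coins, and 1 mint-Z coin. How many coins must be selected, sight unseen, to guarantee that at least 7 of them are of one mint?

35

An adversary could hand out at most 6 coins per mint (4 mints run out sooner): 4 + 4 + 1 + 6 + 6 + 6 + 6 + 1 = 34 coins and still no mint has 7.
One more coin lands in a mint already at 6, so 35 draws are enough and 34 are not.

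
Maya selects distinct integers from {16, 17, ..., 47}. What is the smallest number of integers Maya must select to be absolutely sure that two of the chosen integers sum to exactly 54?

Group the elements by complementary pair {x, 54−x}: {16,38}, {17,37}, {18,36}, …, giving 11 two-element pairs; the single value 27 (it cannot pair with itself since the integers are distinct); and 9 integers whose partner 54−x falls outside [16,47].
By pigeonhole, treating each of those 21 groups as a pigeonhole, one can pick one integer per group — 21 integers — with no two summing to 54.
The 22nd integer lands in an occupied pair, forcing a sum of 54.

22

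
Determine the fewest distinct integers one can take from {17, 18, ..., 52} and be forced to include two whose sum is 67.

20

A set avoiding the sum 67 can contain at most one of each pair {x, 67−x}, plus the 2 elements whose complement lies outside the range.
The integers 34, …, 52 (19 of them) are such a set: any two sum to at least 34+35 = 69 > 67.
Any 20th integer completes one of the 17 pairs, so 20 choices force a sum of 67.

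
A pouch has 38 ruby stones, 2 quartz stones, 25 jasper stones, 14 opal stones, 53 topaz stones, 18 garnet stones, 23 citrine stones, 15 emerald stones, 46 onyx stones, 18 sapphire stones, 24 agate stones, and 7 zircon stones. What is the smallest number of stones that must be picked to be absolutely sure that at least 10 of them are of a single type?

100

The 12 types are the holes; the stones drawn are the pigeons.
To avoid 10 of any one type, the worst case takes at most 9 of each type, or every stone of a type that has fewer than 9.
That gives 9 + 2 + 9 + 9 + 9 + 9 + 9 + 9 + 9 + 9 + 9 + 7 = 99 stones with no type reaching 10.
The next stone forces some type to 10, so 99 + 1 = 100.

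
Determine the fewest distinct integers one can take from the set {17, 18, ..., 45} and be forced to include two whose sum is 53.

20

A set avoiding the sum 53 can contain at most one of each pair {x, 53−x}, plus the 9 elements whose complement lies outside the range.
The integers 27, …, 45 (19 of them) are such a set: any two sum to at least 27+28 = 55 > 53.
Pigeonhole: any 20th integer completes one of the 10 pairs, so 20 choices force a sum of 53.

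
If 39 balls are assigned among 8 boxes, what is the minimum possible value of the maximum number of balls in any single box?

5

By pigeonhole, the 8 boxes are the holes and the 39 balls are the pigeons.
If every box held at most 4 balls, the total would be at most 8 × 4 = 32, which is less than 39.
So some box holds at least ⌈39/8⌉ = 5 balls.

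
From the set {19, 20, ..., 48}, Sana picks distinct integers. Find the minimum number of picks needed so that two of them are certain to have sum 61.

19

A set avoiding the sum 61 can contain at most one of each pair {x, 61−x}, plus the 6 elements whose complement lies outside the range.
The integers 31, …, 48 (18 of them) are such a set: any two sum to at least 31+32 = 63 > 61.
By pigeonhole, any 19th integer completes one of the 12 pairs, so 19 choices force a sum of 61.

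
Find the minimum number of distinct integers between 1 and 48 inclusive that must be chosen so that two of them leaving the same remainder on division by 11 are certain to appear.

12

By pigeonhole, the 11 residue classes mod 11 are the pigeonholes.
With 11 integers one could put 1 in each residue class and have no class reach 2.
The 12th integer pushes some class to 2, so 11·1 + 1 = 12.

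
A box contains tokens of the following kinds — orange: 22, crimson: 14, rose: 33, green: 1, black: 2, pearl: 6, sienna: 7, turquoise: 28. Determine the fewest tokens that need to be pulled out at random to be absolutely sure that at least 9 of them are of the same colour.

The 8 colours are the holes; the tokens drawn are the pigeons.
To avoid 9 of any one colour, the worst case takes at most 8 of each colour, or every token of a colour that has fewer than 8.
That gives 8 + 8 + 8 + 1 + 2 + 6 + 7 + 8 = 48 tokens with no colour reaching 9.
The next token forces some colour to 9, so 48 + 1 = 49.

49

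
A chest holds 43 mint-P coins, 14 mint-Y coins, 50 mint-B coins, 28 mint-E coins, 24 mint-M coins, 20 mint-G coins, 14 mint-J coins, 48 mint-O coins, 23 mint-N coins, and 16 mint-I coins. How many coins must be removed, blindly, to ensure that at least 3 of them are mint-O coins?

In the worst case for collecting mint-O coins, every non-mint-O coin comes out first.
There are 43 + 14 + 50 + 28 + 24 + 20 + 14 + 23 + 16 = 232 non-mint-O coins altogether.
After those, each further coin must be mint-O, so 232 + 3 = 235 draws guarantee 3 mint-O coins.

235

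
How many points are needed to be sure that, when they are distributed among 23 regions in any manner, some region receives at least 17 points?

369

With 368 points one could put exactly 16 in each of the 23 regions, and no region would reach 17.
By pigeonhole, one more point must land in a region that already has 16, giving it 17.
So 23 × 16 + 1 = 369 points are required.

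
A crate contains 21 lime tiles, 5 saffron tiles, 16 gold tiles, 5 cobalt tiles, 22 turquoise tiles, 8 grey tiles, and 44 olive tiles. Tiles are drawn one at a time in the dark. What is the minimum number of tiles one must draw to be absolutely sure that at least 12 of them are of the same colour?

Put each drawn tile into a box by colour. The largest draw with every box below 12 takes min(count, 11) from each colour; colours with fewer than 11 contribute all they have.
Σ min(cᵢ, 11) = 11 + 5 + 11 + 5 + 11 + 8 + 11 = 62.
Draw number 62 + 1 = 63 must push one box to 12.

63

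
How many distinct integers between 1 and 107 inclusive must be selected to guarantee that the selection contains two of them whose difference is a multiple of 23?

Integers whose pairwise differences are multiples of 23 are exactly those sharing a remainder mod 23. By pigeonhole, the 23 residue classes mod 23 are the pigeonholes.
With 23 integers one could put 1 in each residue class and have no class reach 2.
The 24th integer pushes some class to 2, so 23·1 + 1 = 24.

24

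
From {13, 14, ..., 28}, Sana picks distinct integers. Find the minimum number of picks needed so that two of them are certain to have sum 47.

Group the elements by complementary pair {x, 47−x}: {19,28}, {20,27}, {21,26}, …, giving 5 two-element pairs and 6 integers whose partner 47−x falls outside [13,28].
Pigeonhole: treating each of those 11 groups as a pigeonhole, one can pick one integer per group — 11 integers — with no two summing to 47.
The 12th integer lands in an occupied pair, forcing a sum of 47.

12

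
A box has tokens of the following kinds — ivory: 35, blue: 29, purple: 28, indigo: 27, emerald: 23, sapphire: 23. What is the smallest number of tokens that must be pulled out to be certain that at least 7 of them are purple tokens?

In the worst case for collecting purple tokens, every non-purple token comes out first.
There are 35 + 29 + 27 + 23 + 23 = 137 non-purple tokens altogether.
After those, each further token must be purple, so 137 + 7 = 144 draws guarantee 7 purple tokens.

144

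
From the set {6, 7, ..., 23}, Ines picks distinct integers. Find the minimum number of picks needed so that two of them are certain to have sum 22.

14

Two chosen integers sum to 22 exactly when both halves of some pair {x, 22−x} with 6 ≤ x ≤ 22−x ≤ 16 are chosen — 5 such pairs.
The remaining 8 elements (those with no distinct partner in range) can never complete a 22-sum, so the worst case takes all of them and one from each pair: 8 + 5 = 13.
The 14th integer has to be the second member of some pair, so 13 + 1 = 14.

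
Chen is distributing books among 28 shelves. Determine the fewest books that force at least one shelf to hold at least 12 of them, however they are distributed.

309

With 308 books one could put exactly 11 in each of the 28 shelves, and no shelf would reach 12.
One more book must land in a shelf that already has 11, giving it 12.
So 28 × 11 + 1 = 309 books are required.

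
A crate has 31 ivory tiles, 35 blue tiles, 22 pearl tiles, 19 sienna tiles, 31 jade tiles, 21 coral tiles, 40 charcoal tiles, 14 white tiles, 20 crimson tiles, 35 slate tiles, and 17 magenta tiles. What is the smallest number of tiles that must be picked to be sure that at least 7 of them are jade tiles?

261

In the worst case for collecting jade tiles, every non-jade tile comes out first.
There are 31 + 35 + 22 + 19 + 21 + 40 + 14 + 20 + 35 + 17 = 254 non-jade tiles altogether.
After those, each further tile must be jade, so 254 + 7 = 261 draws guarantee 7 jade tiles.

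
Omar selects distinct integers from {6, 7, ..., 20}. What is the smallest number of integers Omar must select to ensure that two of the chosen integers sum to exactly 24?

Two chosen integers sum to 24 exactly when both halves of some pair {x, 24−x} with 6 ≤ x ≤ 24−x ≤ 18 are chosen — 6 such pairs.
The remaining 3 elements (those with no distinct partner in range) can never complete a 24-sum, so the worst case takes all of them and one from each pair: 3 + 6 = 9.
The 10th integer has to be the second member of some pair, so 9 + 1 = 10.

10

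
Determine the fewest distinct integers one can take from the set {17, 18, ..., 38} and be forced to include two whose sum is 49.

Two chosen integers sum to 49 exactly when both halves of some pair {x, 49−x} with 17 ≤ x ≤ 49−x ≤ 32 are chosen — 8 such pairs.
The remaining 6 elements (those with no distinct partner in range) can never complete a 49-sum, so the worst case takes all of them and one from each pair: 6 + 8 = 14.
By the pigeonhole principle, the 15th integer has to be the second member of some pair, so 14 + 1 = 15.

15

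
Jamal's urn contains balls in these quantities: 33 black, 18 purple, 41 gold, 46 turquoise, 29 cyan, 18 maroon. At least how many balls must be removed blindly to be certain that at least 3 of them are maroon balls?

In the worst case for collecting maroon balls, every non-maroon ball comes out first.
There are 33 + 18 + 41 + 46 + 29 = 167 non-maroon balls altogether.
After those, each further ball must be maroon, so 167 + 3 = 170 draws guarantee 3 maroon balls.

170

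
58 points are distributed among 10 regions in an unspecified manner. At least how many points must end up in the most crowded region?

The 10 regions are the holes and the 58 points are the pigeons.
If every region held at most 5 points, the total would be at most 10 × 5 = 50, which is less than 58.
So some region holds at least ⌈58/10⌉ = 6 points.

6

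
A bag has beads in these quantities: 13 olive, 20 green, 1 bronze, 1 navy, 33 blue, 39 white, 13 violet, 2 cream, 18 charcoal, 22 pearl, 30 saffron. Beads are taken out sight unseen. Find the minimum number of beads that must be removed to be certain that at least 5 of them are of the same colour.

Pigeonhole: the 11 colours are the holes; the beads drawn are the pigeons.
To avoid 5 of any one colour, the worst case takes at most 4 of each colour, or every bead of a colour that has fewer than 4.
That gives 4 + 4 + 1 + 1 + 4 + 4 + 4 + 2 + 4 + 4 + 4 = 36 beads with no colour reaching 5.
The next bead forces some colour to 5, so 36 + 1 = 37.

37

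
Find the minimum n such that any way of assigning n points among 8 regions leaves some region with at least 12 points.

With 88 points one could put exactly 11 in each of the 8 regions, and no region would reach 12.
Pigeonhole: one more point must land in a region that already has 11, giving it 12.
So 8 × 11 + 1 = 89 points are required.

89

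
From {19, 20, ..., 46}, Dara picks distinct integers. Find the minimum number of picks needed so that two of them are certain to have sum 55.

20

Two chosen integers sum to 55 exactly when both halves of some pair {x, 55−x} with 19 ≤ x ≤ 55−x ≤ 36 are chosen — 9 such pairs.
The remaining 10 elements (those with no distinct partner in range) can never complete a 55-sum, so the worst case takes all of them and one from each pair: 10 + 9 = 19.
By pigeonhole, the 20th integer has to be the second member of some pair, so 19 + 1 = 20.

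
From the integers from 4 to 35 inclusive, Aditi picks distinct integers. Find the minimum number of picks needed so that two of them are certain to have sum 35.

Group the elements by complementary pair {x, 35−x}: {4,31}, {5,30}, {6,29}, …, giving 14 two-element pairs and 4 integers whose partner 35−x falls outside [4,35].
Treating each of those 18 groups as a pigeonhole, one can pick one integer per group — 18 integers — with no two summing to 35.
The 19th integer lands in an occupied pair, forcing a sum of 35.

19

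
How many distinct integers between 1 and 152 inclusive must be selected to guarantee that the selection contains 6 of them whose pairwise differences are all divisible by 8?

Integers whose pairwise differences are multiples of 8 are exactly those sharing a remainder mod 8. The 8 residue classes mod 8 are the pigeonholes.
With 40 integers one could put 5 in each residue class and have no class reach 6.
The 41st integer pushes some class to 6, so 8·5 + 1 = 41.

41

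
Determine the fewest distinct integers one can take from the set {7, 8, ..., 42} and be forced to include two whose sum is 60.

Group the elements by complementary pair {x, 60−x}: {18,42}, {19,41}, {20,40}, …, giving 12 two-element pairs, the single value 30 (it cannot pair with itself since the integers are distinct), and 11 integers whose partner 60−x falls outside [7,42].
By pigeonhole, treating each of those 24 groups as a pigeonhole, one can pick one integer per group — 24 integers — with no two summing to 60.
The 25th integer lands in an occupied pair, forcing a sum of 60.

25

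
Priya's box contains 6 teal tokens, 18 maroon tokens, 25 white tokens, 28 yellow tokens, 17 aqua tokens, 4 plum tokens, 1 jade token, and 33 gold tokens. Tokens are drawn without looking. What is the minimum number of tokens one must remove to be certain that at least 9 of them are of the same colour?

Put each drawn token into a box by colour. The largest draw with every box below 9 takes min(count, 8) from each colour; colours with fewer than 8 contribute all they have.
Σ min(cᵢ, 8) = 6 + 8 + 8 + 8 + 8 + 4 + 1 + 8 = 51.
Draw number 51 + 1 = 52 must push one box to 9.

52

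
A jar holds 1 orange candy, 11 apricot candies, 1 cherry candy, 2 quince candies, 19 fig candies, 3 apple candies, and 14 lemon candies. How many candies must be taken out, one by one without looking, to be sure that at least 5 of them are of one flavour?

20

An adversary could hand out at most 4 candies per flavour (4 flavours run out sooner): 1 + 4 + 1 + 2 + 4 + 3 + 4 = 19 candies and still no flavour has 5.
One more candy lands in a flavour already at 4, so 20 draws are enough and 19 are not.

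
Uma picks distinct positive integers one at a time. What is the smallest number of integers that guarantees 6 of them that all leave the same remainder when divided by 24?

121

By pigeonhole, the 24 residue classes mod 24 are the pigeonholes.
With 120 integers one could put 5 in each residue class and have no class reach 6.
The 121st integer pushes some class to 6, so 24·5 + 1 = 121.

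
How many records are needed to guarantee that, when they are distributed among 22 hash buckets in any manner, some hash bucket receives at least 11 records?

221

With 220 records one could put exactly 10 in each of the 22 hash buckets, and no hash bucket would reach 11.
One more record must land in a hash bucket that already has 10, giving it 11.
So 22 × 10 + 1 = 221 records are required.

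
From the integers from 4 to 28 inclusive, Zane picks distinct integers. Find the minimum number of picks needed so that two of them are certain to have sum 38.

Two chosen integers sum to 38 exactly when both halves of some pair {x, 38−x} with 10 ≤ x ≤ 38−x ≤ 28 are chosen — 9 such pairs.
The remaining 7 elements (those with no distinct partner in range) can never complete a 38-sum, so the worst case takes all of them and one from each pair: 7 + 9 = 16.
The 17th integer has to be the second member of some pair, so 16 + 1 = 17.

17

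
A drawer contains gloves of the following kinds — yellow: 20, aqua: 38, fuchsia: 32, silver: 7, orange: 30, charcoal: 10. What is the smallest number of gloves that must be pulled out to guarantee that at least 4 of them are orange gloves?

111

In the worst case for collecting orange gloves, every non-orange glove comes out first.
There are 20 + 38 + 32 + 7 + 10 = 107 non-orange gloves altogether.
After those, each further glove must be orange, so 107 + 4 = 111 draws guarantee 4 orange gloves.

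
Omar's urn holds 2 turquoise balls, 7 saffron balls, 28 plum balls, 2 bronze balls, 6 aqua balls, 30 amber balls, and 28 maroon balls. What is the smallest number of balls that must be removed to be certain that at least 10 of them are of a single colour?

Put each drawn ball into a box by colour. The largest draw with every box below 10 takes min(count, 9) from each colour; colours with fewer than 9 contribute all they have.
Σ min(cᵢ, 9) = 2 + 7 + 9 + 2 + 6 + 9 + 9 = 44.
Draw number 44 + 1 = 45 must push one box to 10.

45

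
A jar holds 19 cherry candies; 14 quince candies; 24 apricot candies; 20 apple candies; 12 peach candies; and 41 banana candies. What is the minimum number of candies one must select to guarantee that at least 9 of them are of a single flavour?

An adversary could hand out at most 8 candies per flavour: 8 + 8 + 8 + 8 + 8 + 8 = 48 candies and still no flavour has 9.
One more candy lands in a flavour already at 8, so 49 draws are enough and 48 are not.

49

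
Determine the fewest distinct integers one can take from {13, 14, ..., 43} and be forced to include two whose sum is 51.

Group the elements by complementary pair {x, 51−x}: {13,38}, {14,37}, {15,36}, …, giving 13 two-element pairs and 5 integers whose partner 51−x falls outside [13,43].
Treating each of those 18 groups as a pigeonhole, one can pick one integer per group — 18 integers — with no two summing to 51.
The 19th integer lands in an occupied pair, forcing a sum of 51.

19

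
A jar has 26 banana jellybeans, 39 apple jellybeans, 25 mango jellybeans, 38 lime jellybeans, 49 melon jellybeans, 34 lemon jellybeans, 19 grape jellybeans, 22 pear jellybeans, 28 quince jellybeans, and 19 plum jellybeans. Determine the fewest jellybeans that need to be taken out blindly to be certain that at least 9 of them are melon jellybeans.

In the worst case for collecting melon jellybeans, every non-melon jellybean comes out first.
There are 26 + 39 + 25 + 38 + 34 + 19 + 22 + 28 + 19 = 250 non-melon jellybeans altogether.
After those, each further jellybean must be melon, so 250 + 9 = 259 draws guarantee 9 melon jellybeans.

259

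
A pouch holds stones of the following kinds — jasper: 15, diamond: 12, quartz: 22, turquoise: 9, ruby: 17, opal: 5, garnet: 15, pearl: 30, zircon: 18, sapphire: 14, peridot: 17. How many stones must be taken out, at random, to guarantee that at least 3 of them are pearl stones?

147

In the worst case for collecting pearl stones, every non-pearl stone comes out first.
There are 15 + 12 + 22 + 9 + 17 + 5 + 15 + 18 + 14 + 17 = 144 non-pearl stones altogether.
After those, each further stone must be pearl, so 144 + 3 = 147 draws guarantee 3 pearl stones.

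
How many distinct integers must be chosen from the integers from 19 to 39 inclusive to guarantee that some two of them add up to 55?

Group the elements by complementary pair {x, 55−x}: {19,36}, {20,35}, {21,34}, …, giving 9 two-element pairs and 3 integers whose partner 55−x falls outside [19,39].
Treating each of those 12 groups as a pigeonhole, one can pick one integer per group — 12 integers — with no two summing to 55.
The 13th integer lands in an occupied pair, forcing a sum of 55.

13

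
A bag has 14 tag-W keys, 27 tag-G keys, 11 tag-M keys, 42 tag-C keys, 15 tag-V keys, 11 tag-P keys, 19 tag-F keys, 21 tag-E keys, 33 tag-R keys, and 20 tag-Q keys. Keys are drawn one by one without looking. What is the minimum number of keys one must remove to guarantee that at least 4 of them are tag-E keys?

196

In the worst case for collecting tag-E keys, every non-tag-E key comes out first.
There are 14 + 27 + 11 + 42 + 15 + 11 + 19 + 33 + 20 = 192 non-tag-E keys altogether.
After those, each further key must be tag-E, so 192 + 4 = 196 draws guarantee 4 tag-E keys.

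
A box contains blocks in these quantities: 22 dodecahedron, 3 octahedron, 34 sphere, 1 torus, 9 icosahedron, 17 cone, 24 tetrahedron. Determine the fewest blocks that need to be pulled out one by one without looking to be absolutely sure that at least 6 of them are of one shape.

By the pigeonhole principle, put each drawn block into a box by shape. The largest draw with every box below 6 takes min(count, 5) from each shape; shapes with fewer than 5 contribute all they have.
Σ min(cᵢ, 5) = 5 + 3 + 5 + 1 + 5 + 5 + 5 = 29.
Draw number 29 + 1 = 30 must push one box to 6.

30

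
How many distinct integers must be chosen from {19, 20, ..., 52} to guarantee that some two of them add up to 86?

Group the elements by complementary pair {x, 86−x}: {34,52}, {35,51}, {36,50}, …, giving 9 two-element pairs, the single value 43 (it cannot pair with itself since the integers are distinct), and 15 integers whose partner 86−x falls outside [19,52].
Treating each of those 25 groups as a pigeonhole, one can pick one integer per group — 25 integers — with no two summing to 86.
The 26th integer lands in an occupied pair, forcing a sum of 86.

26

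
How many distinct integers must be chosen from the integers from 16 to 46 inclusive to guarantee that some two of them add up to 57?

19

Group the elements by complementary pair {x, 57−x}: {16,41}, {17,40}, {18,39}, …, giving 13 two-element pairs and 5 integers whose partner 57−x falls outside [16,46].
By pigeonhole, treating each of those 18 groups as a pigeonhole, one can pick one integer per group — 18 integers — with no two summing to 57.
The 19th integer lands in an occupied pair, forcing a sum of 57.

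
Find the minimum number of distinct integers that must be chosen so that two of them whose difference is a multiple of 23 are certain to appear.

24

Integers whose pairwise differences are multiples of 23 are exactly those sharing a remainder mod 23. By pigeonhole, the 23 residue classes mod 23 are the pigeonholes.
With 23 integers one could put 1 in each residue class and have no class reach 2.
The 24th integer pushes some class to 2, so 23·1 + 1 = 24.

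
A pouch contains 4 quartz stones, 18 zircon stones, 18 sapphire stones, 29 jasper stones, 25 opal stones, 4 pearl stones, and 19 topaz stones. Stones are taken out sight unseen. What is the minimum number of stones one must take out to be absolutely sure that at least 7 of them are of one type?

By the pigeonhole principle, the 7 types are the holes; the stones drawn are the pigeons.
To avoid 7 of any one type, the worst case takes at most 6 of each type, or every stone of a type that has fewer than 6.
That gives 4 + 6 + 6 + 6 + 6 + 4 + 6 = 38 stones with no type reaching 7.
The next stone forces some type to 7, so 38 + 1 = 39.

39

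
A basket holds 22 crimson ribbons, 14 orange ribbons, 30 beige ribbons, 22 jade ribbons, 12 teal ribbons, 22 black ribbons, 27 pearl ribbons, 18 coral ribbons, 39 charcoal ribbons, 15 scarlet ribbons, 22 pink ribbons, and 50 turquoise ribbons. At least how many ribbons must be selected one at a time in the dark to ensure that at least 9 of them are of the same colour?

An adversary could hand out at most 8 ribbons per colour: 8 + 8 + 8 + 8 + 8 + 8 + 8 + 8 + 8 + 8 + 8 + 8 = 96 ribbons and still no colour has 9.
Pigeonhole: one more ribbon lands in a colour already at 8, so 97 draws are enough and 96 are not.

97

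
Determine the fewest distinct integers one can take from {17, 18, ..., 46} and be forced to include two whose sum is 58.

Group the elements by complementary pair {x, 58−x}: {17,41}, {18,40}, {19,39}, …, giving 12 two-element pairs; the single value 29 (it cannot pair with itself since the integers are distinct); and 5 integers whose partner 58−x falls outside [17,46].
Treating each of those 18 groups as a pigeonhole, one can pick one integer per group — 18 integers — with no two summing to 58.
The 19th integer lands in an occupied pair, forcing a sum of 58.

19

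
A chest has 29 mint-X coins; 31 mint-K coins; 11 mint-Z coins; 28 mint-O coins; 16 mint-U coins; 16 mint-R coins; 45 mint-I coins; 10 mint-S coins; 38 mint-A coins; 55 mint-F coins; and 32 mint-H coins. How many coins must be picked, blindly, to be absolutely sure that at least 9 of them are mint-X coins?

In the worst case for collecting mint-X coins, every non-mint-X coin comes out first.
There are 31 + 11 + 28 + 16 + 16 + 45 + 10 + 38 + 55 + 32 = 282 non-mint-X coins altogether.
After those, each further coin must be mint-X, so 282 + 9 = 291 draws guarantee 9 mint-X coins.

291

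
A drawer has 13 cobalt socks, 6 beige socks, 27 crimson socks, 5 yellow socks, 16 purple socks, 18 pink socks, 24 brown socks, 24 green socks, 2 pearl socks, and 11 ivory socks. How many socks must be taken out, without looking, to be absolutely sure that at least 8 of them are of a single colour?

The 10 colours are the holes; the socks drawn are the pigeons.
To avoid 8 of any one colour, the worst case takes at most 7 of each colour, or every sock of a colour that has fewer than 7.
That gives 7 + 6 + 7 + 5 + 7 + 7 + 7 + 7 + 2 + 7 = 62 socks with no colour reaching 8.
The next sock forces some colour to 8, so 62 + 1 = 63.

63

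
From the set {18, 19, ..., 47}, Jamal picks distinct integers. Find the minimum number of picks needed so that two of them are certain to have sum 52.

A set avoiding the sum 52 can contain at most one of each pair {x, 52−x}, plus the 14 elements whose complement lies outside the range or equal to its own complement.
The integers 26, …, 47 (22 of them) are such a set: any two sum to at least 26+27 = 53 > 52.
By pigeonhole, any 23rd integer completes one of the 8 pairs, so 23 choices force a sum of 52.

23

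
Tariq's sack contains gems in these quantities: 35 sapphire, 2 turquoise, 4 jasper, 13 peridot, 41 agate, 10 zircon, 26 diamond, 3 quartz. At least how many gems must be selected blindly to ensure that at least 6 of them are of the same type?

By the pigeonhole principle, the 8 types are the holes; the gems drawn are the pigeons.
To avoid 6 of any one type, the worst case takes at most 5 of each type, or every gem of a type that has fewer than 5.
That gives 5 + 2 + 4 + 5 + 5 + 5 + 5 + 3 = 34 gems with no type reaching 6.
The next gem forces some type to 6, so 34 + 1 = 35.

35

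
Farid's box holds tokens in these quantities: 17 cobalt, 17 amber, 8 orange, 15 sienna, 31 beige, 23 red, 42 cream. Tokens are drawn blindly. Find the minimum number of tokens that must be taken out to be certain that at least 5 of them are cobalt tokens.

In the worst case for collecting cobalt tokens, every non-cobalt token comes out first.
There are 17 + 8 + 15 + 31 + 23 + 42 = 136 non-cobalt tokens altogether.
After those, each further token must be cobalt, so 136 + 5 = 141 draws guarantee 5 cobalt tokens.

141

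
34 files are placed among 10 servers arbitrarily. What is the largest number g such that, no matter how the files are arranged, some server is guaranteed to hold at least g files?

By the pigeonhole principle, the 10 servers are the holes and the 34 files are the pigeons.
If every server held at most 3 files, the total would be at most 10 × 3 = 30, which is less than 34.
So some server holds at least ⌈34/10⌉ = 4 files.

4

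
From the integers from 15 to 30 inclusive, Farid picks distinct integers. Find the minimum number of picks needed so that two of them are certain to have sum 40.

A set avoiding the sum 40 can contain at most one of each pair {x, 40−x}, plus the 6 elements whose complement lies outside the range or equal to its own complement.
The integers 20, …, 30 (11 of them) are such a set: any two sum to at least 20+21 = 41 > 40.
By pigeonhole, any 12th integer completes one of the 5 pairs, so 12 choices force a sum of 40.

12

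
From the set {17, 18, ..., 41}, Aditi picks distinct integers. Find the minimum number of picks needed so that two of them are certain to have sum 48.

Group the elements by complementary pair {x, 48−x}: {17,31}, {18,30}, {19,29}, …, giving 7 two-element pairs, the single value 24 (it cannot pair with itself since the integers are distinct), and 10 integers whose partner 48−x falls outside [17,41].
Pigeonhole: treating each of those 18 groups as a pigeonhole, one can pick one integer per group — 18 integers — with no two summing to 48.
The 19th integer lands in an occupied pair, forcing a sum of 48.

19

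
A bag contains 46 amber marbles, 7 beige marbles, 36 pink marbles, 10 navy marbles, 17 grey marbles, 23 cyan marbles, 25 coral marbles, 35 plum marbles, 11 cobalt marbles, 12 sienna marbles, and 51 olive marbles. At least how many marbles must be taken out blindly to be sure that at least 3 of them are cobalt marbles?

265

In the worst case for collecting cobalt marbles, every non-cobalt marble comes out first.
There are 46 + 7 + 36 + 10 + 17 + 23 + 25 + 35 + 12 + 51 = 262 non-cobalt marbles altogether.
After those, each further marble must be cobalt, so 262 + 3 = 265 draws guarantee 3 cobalt marbles.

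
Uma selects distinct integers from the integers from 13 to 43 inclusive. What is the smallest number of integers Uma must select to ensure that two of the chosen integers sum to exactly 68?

Group the elements by complementary pair {x, 68−x}: {25,43}, {26,42}, {27,41}, …, giving 9 two-element pairs, the single value 34 (it cannot pair with itself since the integers are distinct), and 12 integers whose partner 68−x falls outside [13,43].
Pigeonhole: treating each of those 22 groups as a pigeonhole, one can pick one integer per group — 22 integers — with no two summing to 68.
The 23rd integer lands in an occupied pair, forcing a sum of 68.

23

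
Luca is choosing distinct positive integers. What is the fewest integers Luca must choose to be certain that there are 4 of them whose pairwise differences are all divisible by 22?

Integers whose pairwise differences are multiples of 22 are exactly those sharing a remainder mod 22. The 22 residue classes mod 22 are the pigeonholes.
With 66 integers one could put 3 in each residue class and have no class reach 4.
The 67th integer pushes some class to 4, so 22·3 + 1 = 67.

67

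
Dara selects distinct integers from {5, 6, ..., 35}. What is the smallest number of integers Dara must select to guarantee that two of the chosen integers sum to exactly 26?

Group the elements by complementary pair {x, 26−x}: {5,21}, {6,20}, {7,19}, …, giving 8 two-element pairs; the single value 13 (it cannot pair with itself since the integers are distinct); and 14 integers whose partner 26−x falls outside [5,35].
Pigeonhole: treating each of those 23 groups as a pigeonhole, one can pick one integer per group — 23 integers — with no two summing to 26.
The 24th integer lands in an occupied pair, forcing a sum of 26.

24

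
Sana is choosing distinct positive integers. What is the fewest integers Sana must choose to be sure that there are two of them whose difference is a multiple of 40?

Integers whose pairwise differences are multiples of 40 are exactly those sharing a remainder mod 40. The 40 residue classes mod 40 are the pigeonholes.
With 40 integers one could put 1 in each residue class and have no class reach 2.
The 41st integer pushes some class to 2, so 40·1 + 1 = 41.

41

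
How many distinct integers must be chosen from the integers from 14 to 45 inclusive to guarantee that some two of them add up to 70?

23

A set avoiding the sum 70 can contain at most one of each pair {x, 70−x}, plus the 12 elements whose complement lies outside the range or equal to its own complement.
The integers 14, …, 35 (22 of them) are such a set: any two sum to at least 14+15 = 29 and at most 34+35 = 69 < 70.
Any 23rd integer completes one of the 10 pairs, so 23 choices force a sum of 70.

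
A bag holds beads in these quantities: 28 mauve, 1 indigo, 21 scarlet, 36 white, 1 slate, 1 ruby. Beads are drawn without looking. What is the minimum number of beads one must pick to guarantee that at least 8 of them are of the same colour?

25

An adversary could hand out at most 7 beads per colour (indigo, slate, ruby run out sooner): 7 + 1 + 7 + 7 + 1 + 1 = 24 beads and still no colour has 8.
One more bead lands in a colour already at 7, so 25 draws are enough and 24 are not.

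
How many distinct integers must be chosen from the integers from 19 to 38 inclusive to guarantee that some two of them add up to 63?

14

Group the elements by complementary pair {x, 63−x}: {25,38}, {26,37}, {27,36}, …, giving 7 two-element pairs and 6 integers whose partner 63−x falls outside [19,38].
By the pigeonhole principle, treating each of those 13 groups as a pigeonhole, one can pick one integer per group — 13 integers — with no two summing to 63.
The 14th integer lands in an occupied pair, forcing a sum of 63.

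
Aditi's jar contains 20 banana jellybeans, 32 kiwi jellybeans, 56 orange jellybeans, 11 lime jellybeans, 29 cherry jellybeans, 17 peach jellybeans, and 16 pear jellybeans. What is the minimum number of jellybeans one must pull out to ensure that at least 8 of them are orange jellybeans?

133

In the worst case for collecting orange jellybeans, every non-orange jellybean comes out first.
There are 20 + 32 + 11 + 29 + 17 + 16 = 125 non-orange jellybeans altogether.
After those, each further jellybean must be orange, so 125 + 8 = 133 draws guarantee 8 orange jellybeans.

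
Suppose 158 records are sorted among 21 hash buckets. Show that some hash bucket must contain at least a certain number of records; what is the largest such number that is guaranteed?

8

By pigeonhole, the 21 hash buckets are the holes and the 158 records are the pigeons.
If every hash bucket held at most 7 records, the total would be at most 21 × 7 = 147, which is less than 158.
So some hash bucket holds at least ⌈158/21⌉ = 8 records.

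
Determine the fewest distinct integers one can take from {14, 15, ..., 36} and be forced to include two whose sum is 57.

16

A set avoiding the sum 57 can contain at most one of each pair {x, 57−x}, plus the 7 elements whose complement lies outside the range.
The integers 14, …, 28 (15 of them) are such a set: any two sum to at least 14+15 = 29 and at most 27+28 = 55 < 57.
Pigeonhole: any 16th integer completes one of the 8 pairs, so 16 choices force a sum of 57.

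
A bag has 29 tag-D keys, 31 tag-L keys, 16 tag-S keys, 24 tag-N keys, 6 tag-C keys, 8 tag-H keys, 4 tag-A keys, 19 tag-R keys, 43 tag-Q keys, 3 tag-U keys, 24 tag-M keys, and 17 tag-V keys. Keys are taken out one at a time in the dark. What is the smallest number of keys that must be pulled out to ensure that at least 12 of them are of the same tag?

110

By the pigeonhole principle, the 12 tags are the holes; the keys drawn are the pigeons.
To avoid 12 of any one tag, the worst case takes at most 11 of each tag, or every key of a tag that has fewer than 11.
That gives 11 + 11 + 11 + 11 + 6 + 8 + 4 + 11 + 11 + 3 + 11 + 11 = 109 keys with no tag reaching 12.
The next key forces some tag to 12, so 109 + 1 = 110.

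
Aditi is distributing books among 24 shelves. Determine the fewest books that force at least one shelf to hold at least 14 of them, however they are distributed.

313

With 312 books one could put exactly 13 in each of the 24 shelves, and no shelf would reach 14.
One more book must land in a shelf that already has 13, giving it 14.
So 24 × 13 + 1 = 313 books are required.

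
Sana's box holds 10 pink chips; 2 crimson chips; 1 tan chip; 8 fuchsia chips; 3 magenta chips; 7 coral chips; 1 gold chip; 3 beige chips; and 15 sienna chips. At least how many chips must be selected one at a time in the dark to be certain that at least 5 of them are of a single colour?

27

The 9 colours are the holes; the chips drawn are the pigeons.
To avoid 5 of any one colour, the worst case takes at most 4 of each colour, or every chip of a colour that has fewer than 4.
That gives 4 + 2 + 1 + 4 + 3 + 4 + 1 + 3 + 4 = 26 chips with no colour reaching 5.
The next chip forces some colour to 5, so 26 + 1 = 27.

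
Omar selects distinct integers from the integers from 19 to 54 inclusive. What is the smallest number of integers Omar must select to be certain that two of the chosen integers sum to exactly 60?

Two chosen integers sum to 60 exactly when both halves of some pair {x, 60−x} with 19 ≤ x ≤ 60−x ≤ 41 are chosen — 11 such pairs.
The remaining 14 elements (those with no distinct partner in range) can never complete a 60-sum, so the worst case takes all of them and one from each pair: 14 + 11 = 25.
The 26th integer has to be the second member of some pair, so 25 + 1 = 26.

26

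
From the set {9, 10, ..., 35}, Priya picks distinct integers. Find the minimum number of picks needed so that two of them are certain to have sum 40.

17

A set avoiding the sum 40 can contain at most one of each pair {x, 40−x}, plus the 5 elements whose complement lies outside the range or equal to its own complement.
The integers 20, …, 35 (16 of them) are such a set: any two sum to at least 20+21 = 41 > 40.
Any 17th integer completes one of the 11 pairs, so 17 choices force a sum of 40.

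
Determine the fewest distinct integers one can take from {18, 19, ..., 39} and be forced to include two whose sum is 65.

Two chosen integers sum to 65 exactly when both halves of some pair {x, 65−x} with 26 ≤ x ≤ 65−x ≤ 39 are chosen — 7 such pairs.
The remaining 8 elements (those with no distinct partner in range) can never complete a 65-sum, so the worst case takes all of them and one from each pair: 8 + 7 = 15.
By the pigeonhole principle, the 16th integer has to be the second member of some pair, so 15 + 1 = 16.

16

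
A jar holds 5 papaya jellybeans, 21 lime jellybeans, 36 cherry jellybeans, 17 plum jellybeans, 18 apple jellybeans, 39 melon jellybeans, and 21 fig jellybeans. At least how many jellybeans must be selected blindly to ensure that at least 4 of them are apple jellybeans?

In the worst case for collecting apple jellybeans, every non-apple jellybean comes out first.
There are 5 + 21 + 36 + 17 + 39 + 21 = 139 non-apple jellybeans altogether.
After those, each further jellybean must be apple, so 139 + 4 = 143 draws guarantee 4 apple jellybeans.

143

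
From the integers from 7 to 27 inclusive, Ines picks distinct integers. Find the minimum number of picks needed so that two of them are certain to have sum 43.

16

Group the elements by complementary pair {x, 43−x}: {16,27}, {17,26}, {18,25}, …, giving 6 two-element pairs and 9 integers whose partner 43−x falls outside [7,27].
Treating each of those 15 groups as a pigeonhole, one can pick one integer per group — 15 integers — with no two summing to 43.
The 16th integer lands in an occupied pair, forcing a sum of 43.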